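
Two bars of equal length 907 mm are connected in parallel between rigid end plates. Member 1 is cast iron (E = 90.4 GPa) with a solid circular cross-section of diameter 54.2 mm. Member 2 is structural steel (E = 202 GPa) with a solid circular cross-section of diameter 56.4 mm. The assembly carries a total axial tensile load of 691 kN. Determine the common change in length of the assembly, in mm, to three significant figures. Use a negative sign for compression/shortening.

0.879 mm

A_1 = 2307 mm².
A_2 = 2498 mm².
Equal strain + equilibrium ⇒ each member carries load in proportion to AE: A₁E₁ = 208600000 N, A₂E₂ = 504700000 N, ΣAE = 713200000 N.
δ = PL/ΣAE = 691000·907/713200000 = 0.8787 mm.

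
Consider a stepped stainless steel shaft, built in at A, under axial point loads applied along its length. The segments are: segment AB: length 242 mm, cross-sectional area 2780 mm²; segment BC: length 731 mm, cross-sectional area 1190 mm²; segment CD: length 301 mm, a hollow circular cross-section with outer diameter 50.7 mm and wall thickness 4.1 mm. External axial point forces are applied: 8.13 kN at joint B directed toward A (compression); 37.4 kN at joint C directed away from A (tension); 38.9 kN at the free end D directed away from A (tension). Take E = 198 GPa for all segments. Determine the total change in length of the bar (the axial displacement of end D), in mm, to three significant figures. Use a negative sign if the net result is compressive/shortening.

0.365 mm

Internal axial forces (sectioning from the free end, tension +): N_CD = 38.9 kN, N_BC = 76.3 kN, N_AB = 68.17 kN.
A_CD = 600.2 mm².
δ_AB = 68170·242/(2780·198000) = 0.02997 mm
δ_BC = 76300·731/(1190·198000) = 0.2367 mm
δ_CD = 38900·301/(600.2·198000) = 0.09852 mm
δ = Σδ_i = 0.3652 mm.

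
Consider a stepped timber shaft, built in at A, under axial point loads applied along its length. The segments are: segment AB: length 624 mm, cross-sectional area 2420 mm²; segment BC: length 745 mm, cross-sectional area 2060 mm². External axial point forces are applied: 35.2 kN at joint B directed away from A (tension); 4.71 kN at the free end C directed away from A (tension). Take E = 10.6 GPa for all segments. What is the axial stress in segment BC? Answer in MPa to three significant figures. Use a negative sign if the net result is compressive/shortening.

2.29 MPa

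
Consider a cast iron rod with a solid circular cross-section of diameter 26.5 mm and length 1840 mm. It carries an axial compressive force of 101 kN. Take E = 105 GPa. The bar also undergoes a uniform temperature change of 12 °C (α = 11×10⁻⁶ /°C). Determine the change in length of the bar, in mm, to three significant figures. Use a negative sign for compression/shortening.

A = 551.5 mm².
δ_mech = NL/(AE) = -101000·1840/(551.5·105000) = -3.209 mm.
δ_thermal = αLΔT = 11e-6·1840·12 = 0.2429 mm.
δ = δ_mech + δ_thermal = -2.966 mm.

-2.97 mm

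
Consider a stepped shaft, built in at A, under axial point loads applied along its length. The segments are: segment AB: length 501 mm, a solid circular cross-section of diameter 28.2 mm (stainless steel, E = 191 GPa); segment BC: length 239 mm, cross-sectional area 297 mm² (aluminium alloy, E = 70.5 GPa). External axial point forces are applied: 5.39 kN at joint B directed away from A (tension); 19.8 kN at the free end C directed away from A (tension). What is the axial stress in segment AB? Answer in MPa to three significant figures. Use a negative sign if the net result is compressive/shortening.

40.3 MPa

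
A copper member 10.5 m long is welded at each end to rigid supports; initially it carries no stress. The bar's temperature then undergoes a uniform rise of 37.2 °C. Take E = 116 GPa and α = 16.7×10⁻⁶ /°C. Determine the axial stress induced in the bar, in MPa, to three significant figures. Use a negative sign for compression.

-72.1 MPa

Free thermal expansion αLΔT = 16.7e-6 · 10500 · 37.2 = 6.523 mm.
The walls impose strain ε = −(6.523)/10500 = -6.2124e-04; σ = Eε = 116000 · -6.2124e-04 = -72.06 MPa.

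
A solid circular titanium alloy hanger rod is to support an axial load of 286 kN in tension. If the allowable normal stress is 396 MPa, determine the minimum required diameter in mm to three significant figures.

30.3 mm

Required area A ≥ P/σ_allow = 286000/396 = 722.2 mm².
For a solid circular section, d ≥ √(4A/π) = 30.32 mm.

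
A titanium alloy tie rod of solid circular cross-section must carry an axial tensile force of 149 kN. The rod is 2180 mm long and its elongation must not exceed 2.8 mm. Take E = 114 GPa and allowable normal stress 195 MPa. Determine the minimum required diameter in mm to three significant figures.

36.0 mm

Required area A ≥ P/σ_allow = 149000/195 = 764.1 mm².
For a solid circular section, d ≥ √(4A/π) = 31.19 mm.
Elongation limit: A ≥ PL/(Eδ_allow) = 149000·2180/(114000·2.8) = 1018 mm² ⇒ d ≥ 36 mm.
The elongation limit governs.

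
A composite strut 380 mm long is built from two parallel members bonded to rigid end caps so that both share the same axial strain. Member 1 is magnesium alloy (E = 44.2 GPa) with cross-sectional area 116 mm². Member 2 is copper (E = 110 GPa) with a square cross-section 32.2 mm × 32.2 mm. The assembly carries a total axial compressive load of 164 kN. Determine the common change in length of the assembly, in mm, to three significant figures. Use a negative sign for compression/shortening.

-0.523 mm

A_2 = 1037 mm².
Equal strain + equilibrium ⇒ each member carries load in proportion to AE: A₁E₁ = 5127000 N, A₂E₂ = 114100000 N, ΣAE = 119200000 N.
δ = PL/ΣAE = -164000·380/119200000 = -0.5229 mm.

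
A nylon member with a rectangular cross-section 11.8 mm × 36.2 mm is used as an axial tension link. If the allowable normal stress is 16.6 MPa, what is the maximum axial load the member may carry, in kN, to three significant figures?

A = 427.2 mm².
P_max = σ_allow · A = 16.6 · 427.2 = 7091 N = 7.091 kN.

7.09 kN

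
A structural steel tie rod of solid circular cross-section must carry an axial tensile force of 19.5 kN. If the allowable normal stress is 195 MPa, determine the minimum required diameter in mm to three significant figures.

Required area A ≥ P/σ_allow = 19500/195 = 100 mm².
For a solid circular section, d ≥ √(4A/π) = 11.28 mm.

11.3 mm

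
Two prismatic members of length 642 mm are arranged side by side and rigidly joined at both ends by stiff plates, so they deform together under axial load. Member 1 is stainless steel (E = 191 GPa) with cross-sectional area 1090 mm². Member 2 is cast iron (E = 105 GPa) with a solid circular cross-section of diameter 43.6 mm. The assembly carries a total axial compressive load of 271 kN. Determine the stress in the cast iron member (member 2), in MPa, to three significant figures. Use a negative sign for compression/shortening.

A_2 = 1493 mm².
Equal strain + equilibrium ⇒ each member carries load in proportion to AE: A₁E₁ = 208200000 N, A₂E₂ = 156800000 N, ΣAE = 365000000 N.
σ₂ = P·E₂/ΣAE = -271000·105000/365000000 = -77.97 MPa.

-78.0 MPa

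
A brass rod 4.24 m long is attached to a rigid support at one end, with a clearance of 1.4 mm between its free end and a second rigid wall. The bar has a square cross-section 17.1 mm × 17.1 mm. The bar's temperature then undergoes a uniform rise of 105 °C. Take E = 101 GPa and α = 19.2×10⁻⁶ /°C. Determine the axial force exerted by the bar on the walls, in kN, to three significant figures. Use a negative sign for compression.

Free thermal expansion αLΔT = 19.2e-6 · 4240 · 105 = 8.548 mm.
The walls engage after the gap closes; constrained expansion = 8.548 − 1.4 = 7.148 mm.
The walls impose strain ε = −(7.148)/4240 = -1.6858e-03; σ = Eε = 101000 · -1.6858e-03 = -170.3 MPa.
Wall reaction R = σ·A = -170.3·292.4 = -49790 N = -49.79 kN.

-49.8 kN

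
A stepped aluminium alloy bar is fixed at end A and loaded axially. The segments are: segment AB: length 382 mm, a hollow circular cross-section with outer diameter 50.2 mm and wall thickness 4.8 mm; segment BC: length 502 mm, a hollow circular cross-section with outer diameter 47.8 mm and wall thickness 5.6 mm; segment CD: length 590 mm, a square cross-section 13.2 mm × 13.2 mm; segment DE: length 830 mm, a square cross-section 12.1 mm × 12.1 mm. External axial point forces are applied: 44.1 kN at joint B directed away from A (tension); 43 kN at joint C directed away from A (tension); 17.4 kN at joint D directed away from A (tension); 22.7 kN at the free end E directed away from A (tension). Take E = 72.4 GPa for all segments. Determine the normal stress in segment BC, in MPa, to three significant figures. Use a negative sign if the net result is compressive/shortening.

Internal axial forces (sectioning from the free end, tension +): N_DE = 22.7 kN, N_CD = 40.1 kN, N_BC = 83.1 kN, N_AB = 127.2 kN.
A_BC = 742.4 mm².
σ_BC = N_BC/A_BC = 83100/742.4 = 111.9 MPa.

112 MPa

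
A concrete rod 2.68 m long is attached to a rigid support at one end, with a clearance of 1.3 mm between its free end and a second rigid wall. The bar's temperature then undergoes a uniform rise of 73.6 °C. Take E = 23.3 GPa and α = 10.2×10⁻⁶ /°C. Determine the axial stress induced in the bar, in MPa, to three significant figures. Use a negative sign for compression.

-6.19 MPa

Free thermal expansion αLΔT = 10.2e-6 · 2680 · 73.6 = 2.012 mm.
The walls engage after the gap closes; constrained expansion = 2.012 − 1.3 = 0.7119 mm.
The walls impose strain ε = −(0.7119)/2680 = -2.6565e-04; σ = Eε = 23300 · -2.6565e-04 = -6.19 MPa.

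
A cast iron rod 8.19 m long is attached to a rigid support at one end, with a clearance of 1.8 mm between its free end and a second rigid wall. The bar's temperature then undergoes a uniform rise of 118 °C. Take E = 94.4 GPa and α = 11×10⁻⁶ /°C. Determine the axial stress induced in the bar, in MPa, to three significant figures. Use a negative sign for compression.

Free thermal expansion αLΔT = 11e-6 · 8190 · 118 = 10.63 mm.
The walls engage after the gap closes; constrained expansion = 10.63 − 1.8 = 8.831 mm.
The walls impose strain ε = −(8.831)/8190 = -1.0782e-03; σ = Eε = 94400 · -1.0782e-03 = -101.8 MPa.

-102 MPa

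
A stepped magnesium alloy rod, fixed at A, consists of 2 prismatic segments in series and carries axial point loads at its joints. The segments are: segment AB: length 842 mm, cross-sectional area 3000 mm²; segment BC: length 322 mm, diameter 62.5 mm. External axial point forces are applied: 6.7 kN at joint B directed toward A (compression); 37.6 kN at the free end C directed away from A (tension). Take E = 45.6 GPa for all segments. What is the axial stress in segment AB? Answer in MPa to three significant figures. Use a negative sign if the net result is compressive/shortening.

Internal axial forces (sectioning from the free end, tension +): N_BC = 37.6 kN, N_AB = 30.9 kN.
σ_AB = N_AB/A_AB = 30900/3000 = 10.3 MPa.

10.3 MPa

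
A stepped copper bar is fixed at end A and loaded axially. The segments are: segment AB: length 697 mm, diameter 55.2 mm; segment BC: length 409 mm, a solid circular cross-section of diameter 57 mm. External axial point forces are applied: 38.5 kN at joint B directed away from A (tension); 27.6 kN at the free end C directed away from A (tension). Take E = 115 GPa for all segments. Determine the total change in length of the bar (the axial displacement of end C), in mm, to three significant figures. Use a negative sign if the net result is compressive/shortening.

Internal axial forces (sectioning from the free end, tension +): N_BC = 27.6 kN, N_AB = 66.1 kN.
A_AB = 2393 mm².
A_BC = 2552 mm².
δ_AB = 66100·697/(2393·115000) = 0.1674 mm
δ_BC = 27600·409/(2552·115000) = 0.03847 mm
δ = Σδ_i = 0.2059 mm.

0.206 mm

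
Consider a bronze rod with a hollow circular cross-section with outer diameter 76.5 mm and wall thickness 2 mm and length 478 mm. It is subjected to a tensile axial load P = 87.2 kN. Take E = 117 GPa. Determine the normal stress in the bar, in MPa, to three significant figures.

186 MPa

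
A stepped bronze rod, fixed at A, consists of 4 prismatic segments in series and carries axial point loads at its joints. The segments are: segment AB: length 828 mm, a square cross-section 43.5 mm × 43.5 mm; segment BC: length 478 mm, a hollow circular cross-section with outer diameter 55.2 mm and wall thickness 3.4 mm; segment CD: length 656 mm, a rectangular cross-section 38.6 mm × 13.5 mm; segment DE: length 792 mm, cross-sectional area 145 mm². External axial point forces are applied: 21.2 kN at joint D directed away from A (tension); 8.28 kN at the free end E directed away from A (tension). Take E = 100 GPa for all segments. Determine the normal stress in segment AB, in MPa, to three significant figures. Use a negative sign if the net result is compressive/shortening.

Internal axial forces (sectioning from the free end, tension +): N_DE = 8.28 kN, N_CD = 29.48 kN, N_BC = 29.48 kN, N_AB = 29.48 kN.
A_AB = 1892 mm².
σ_AB = N_AB/A_AB = 29480/1892 = 15.58 MPa.

15.6 MPa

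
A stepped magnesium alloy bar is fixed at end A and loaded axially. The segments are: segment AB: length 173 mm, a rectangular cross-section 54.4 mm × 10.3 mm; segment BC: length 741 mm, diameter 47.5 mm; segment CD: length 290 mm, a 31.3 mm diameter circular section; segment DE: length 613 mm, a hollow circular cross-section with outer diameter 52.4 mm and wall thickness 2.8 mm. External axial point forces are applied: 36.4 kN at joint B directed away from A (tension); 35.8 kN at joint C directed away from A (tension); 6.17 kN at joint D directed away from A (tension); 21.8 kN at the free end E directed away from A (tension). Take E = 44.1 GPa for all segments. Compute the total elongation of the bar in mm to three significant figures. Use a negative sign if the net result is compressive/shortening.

2.24 mm

Internal axial forces (sectioning from the free end, tension +): N_DE = 21.8 kN, N_CD = 27.97 kN, N_BC = 63.77 kN, N_AB = 100.2 kN.
A_AB = 560.3 mm².
A_BC = 1772 mm².
A_CD = 769.4 mm².
A_DE = 436.3 mm².
δ_AB = 100200·173/(560.3·44100) = 0.7013 mm
δ_BC = 63770·741/(1772·44100) = 0.6047 mm
δ_CD = 27970·290/(769.4·44100) = 0.239 mm
δ_DE = 21800·613/(436.3·44100) = 0.6945 mm
δ = Σδ_i = 2.24 mm.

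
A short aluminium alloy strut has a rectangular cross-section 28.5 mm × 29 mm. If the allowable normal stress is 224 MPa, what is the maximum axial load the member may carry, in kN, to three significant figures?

185 kN

A = 826.5 mm².
P_max = σ_allow · A = 224 · 826.5 = 185100 N = 185.1 kN.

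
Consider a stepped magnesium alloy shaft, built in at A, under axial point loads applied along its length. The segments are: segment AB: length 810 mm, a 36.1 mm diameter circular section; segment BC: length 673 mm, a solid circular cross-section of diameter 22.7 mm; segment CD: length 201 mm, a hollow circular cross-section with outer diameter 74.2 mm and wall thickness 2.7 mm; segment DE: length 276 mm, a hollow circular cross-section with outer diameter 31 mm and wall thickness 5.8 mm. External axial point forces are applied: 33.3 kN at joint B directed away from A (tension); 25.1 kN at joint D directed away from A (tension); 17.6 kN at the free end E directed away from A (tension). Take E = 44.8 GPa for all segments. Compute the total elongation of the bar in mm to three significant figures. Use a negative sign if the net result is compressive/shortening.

3.48 mm

Internal axial forces (sectioning from the free end, tension +): N_DE = 17.6 kN, N_CD = 42.7 kN, N_BC = 42.7 kN, N_AB = 76 kN.
A_AB = 1024 mm².
A_BC = 404.7 mm².
A_CD = 606.5 mm².
A_DE = 459.2 mm².
δ_AB = 76000·810/(1024·44800) = 1.343 mm
δ_BC = 42700·673/(404.7·44800) = 1.585 mm
δ_CD = 42700·201/(606.5·44800) = 0.3159 mm
δ_DE = 17600·276/(459.2·44800) = 0.2361 mm
δ = Σδ_i = 3.48 mm.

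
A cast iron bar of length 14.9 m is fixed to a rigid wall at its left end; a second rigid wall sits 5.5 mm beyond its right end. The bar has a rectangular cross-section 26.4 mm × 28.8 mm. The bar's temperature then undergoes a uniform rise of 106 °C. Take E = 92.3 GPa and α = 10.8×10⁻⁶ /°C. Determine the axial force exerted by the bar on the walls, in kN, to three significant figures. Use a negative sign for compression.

-54.4 kN

Free thermal expansion αLΔT = 10.8e-6 · 14900 · 106 = 17.06 mm.
The walls engage after the gap closes; constrained expansion = 17.06 − 5.5 = 11.56 mm.
The walls impose strain ε = −(11.56)/14900 = -7.7567e-04; σ = Eε = 92300 · -7.7567e-04 = -71.59 MPa.
Wall reaction R = σ·A = -71.59·760.3 = -54430 N = -54.43 kN.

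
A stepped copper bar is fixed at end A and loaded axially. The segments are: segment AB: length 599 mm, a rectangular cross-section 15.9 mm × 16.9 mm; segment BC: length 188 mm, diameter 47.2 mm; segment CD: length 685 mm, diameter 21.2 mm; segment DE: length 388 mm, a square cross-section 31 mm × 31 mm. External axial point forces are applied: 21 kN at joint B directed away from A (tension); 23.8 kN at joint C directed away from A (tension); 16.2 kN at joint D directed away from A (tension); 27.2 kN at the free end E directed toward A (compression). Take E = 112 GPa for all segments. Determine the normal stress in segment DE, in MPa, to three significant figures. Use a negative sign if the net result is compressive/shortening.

-28.3 MPa

Internal axial forces (sectioning from the free end, tension +): N_DE = -27.2 kN, N_CD = -11 kN, N_BC = 12.8 kN, N_AB = 33.8 kN.
A_DE = 961 mm².
σ_DE = N_DE/A_DE = -27200/961 = -28.3 MPa.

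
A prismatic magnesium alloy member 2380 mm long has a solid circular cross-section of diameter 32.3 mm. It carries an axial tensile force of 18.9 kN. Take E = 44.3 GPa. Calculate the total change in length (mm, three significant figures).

A = 819.4 mm².
δ_mech = NL/(AE) = 18900·2380/(819.4·44300) = 1.239 mm.

1.24 mm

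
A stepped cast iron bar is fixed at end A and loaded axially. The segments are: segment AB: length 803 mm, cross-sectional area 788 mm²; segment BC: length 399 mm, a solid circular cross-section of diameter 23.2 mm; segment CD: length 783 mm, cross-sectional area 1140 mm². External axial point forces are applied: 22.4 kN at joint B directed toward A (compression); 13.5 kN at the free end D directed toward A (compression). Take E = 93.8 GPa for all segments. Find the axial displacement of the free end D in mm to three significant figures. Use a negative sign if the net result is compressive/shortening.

-0.625 mm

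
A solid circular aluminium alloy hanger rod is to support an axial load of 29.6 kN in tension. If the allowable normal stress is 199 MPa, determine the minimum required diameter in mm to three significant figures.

Required area A ≥ P/σ_allow = 29600/199 = 148.7 mm².
For a solid circular section, d ≥ √(4A/π) = 13.76 mm.

13.8 mm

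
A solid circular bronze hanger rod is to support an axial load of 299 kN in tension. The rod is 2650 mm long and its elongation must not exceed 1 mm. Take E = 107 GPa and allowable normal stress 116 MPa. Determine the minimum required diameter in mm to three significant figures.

97.1 mm

Required area A ≥ P/σ_allow = 299000/116 = 2578 mm².
For a solid circular section, d ≥ √(4A/π) = 57.29 mm.
Elongation limit: A ≥ PL/(Eδ_allow) = 299000·2650/(107000·1) = 7405 mm² ⇒ d ≥ 97.1 mm.
The elongation limit governs.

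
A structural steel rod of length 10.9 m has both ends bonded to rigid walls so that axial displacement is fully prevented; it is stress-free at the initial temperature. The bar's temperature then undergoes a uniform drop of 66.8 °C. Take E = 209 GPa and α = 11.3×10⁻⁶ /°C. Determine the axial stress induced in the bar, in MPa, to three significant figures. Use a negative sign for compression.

158 MPa

Free thermal expansion αLΔT = 11.3e-6 · 10900 · -66.8 = -8.228 mm.
The walls impose strain ε = −(-8.228)/10900 = 7.5484e-04; σ = Eε = 209000 · 7.5484e-04 = 157.8 MPa.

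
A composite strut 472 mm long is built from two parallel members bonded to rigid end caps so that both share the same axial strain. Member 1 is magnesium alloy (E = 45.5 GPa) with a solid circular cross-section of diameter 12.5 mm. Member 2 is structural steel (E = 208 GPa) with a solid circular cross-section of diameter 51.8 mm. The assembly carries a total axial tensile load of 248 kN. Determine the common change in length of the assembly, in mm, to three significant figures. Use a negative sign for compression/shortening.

0.264 mm

A_1 = 122.7 mm².
A_2 = 2107 mm².
Equal strain + equilibrium ⇒ each member carries load in proportion to AE: A₁E₁ = 5584000 N, A₂E₂ = 438300000 N, ΣAE = 443900000 N.
δ = PL/ΣAE = 248000·472/443900000 = 0.2637 mm.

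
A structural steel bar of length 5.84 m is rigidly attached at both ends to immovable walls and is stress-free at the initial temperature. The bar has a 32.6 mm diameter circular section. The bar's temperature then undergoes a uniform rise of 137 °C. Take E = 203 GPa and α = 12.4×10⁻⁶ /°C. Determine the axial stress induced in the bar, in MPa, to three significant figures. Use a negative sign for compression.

-345 MPa

Free thermal expansion αLΔT = 12.4e-6 · 5840 · 137 = 9.921 mm.
The walls impose strain ε = −(9.921)/5840 = -1.6988e-03; σ = Eε = 203000 · -1.6988e-03 = -344.9 MPa.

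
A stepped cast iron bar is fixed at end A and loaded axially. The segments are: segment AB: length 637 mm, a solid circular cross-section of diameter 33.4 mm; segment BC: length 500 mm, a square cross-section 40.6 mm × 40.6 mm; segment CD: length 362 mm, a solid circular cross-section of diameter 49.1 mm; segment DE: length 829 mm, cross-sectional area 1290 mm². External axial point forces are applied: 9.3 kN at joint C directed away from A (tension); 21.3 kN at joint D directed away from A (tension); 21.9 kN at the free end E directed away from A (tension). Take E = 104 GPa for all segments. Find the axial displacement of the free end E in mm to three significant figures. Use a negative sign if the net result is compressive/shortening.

Internal axial forces (sectioning from the free end, tension +): N_DE = 21.9 kN, N_CD = 43.2 kN, N_BC = 52.5 kN, N_AB = 52.5 kN.
A_AB = 876.2 mm².
A_BC = 1648 mm².
A_CD = 1893 mm².
δ_AB = 52500·637/(876.2·104000) = 0.367 mm
δ_BC = 52500·500/(1648·104000) = 0.1531 mm
δ_CD = 43200·362/(1893·104000) = 0.07942 mm
δ_DE = 21900·829/(1290·104000) = 0.1353 mm
δ = Σδ_i = 0.7349 mm.

0.735 mm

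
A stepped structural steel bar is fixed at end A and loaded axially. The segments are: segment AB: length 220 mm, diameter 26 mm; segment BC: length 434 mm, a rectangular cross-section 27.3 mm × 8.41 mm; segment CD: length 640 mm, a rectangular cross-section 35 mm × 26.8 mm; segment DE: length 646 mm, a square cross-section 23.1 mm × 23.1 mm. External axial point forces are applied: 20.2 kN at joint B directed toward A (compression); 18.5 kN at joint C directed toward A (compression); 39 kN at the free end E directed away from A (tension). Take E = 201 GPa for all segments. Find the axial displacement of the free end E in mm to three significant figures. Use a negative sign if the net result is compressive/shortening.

0.561 mm

Internal axial forces (sectioning from the free end, tension +): N_DE = 39 kN, N_CD = 39 kN, N_BC = 20.5 kN, N_AB = 0.3 kN.
A_AB = 530.9 mm².
A_BC = 229.6 mm².
A_CD = 938 mm².
A_DE = 533.6 mm².
δ_AB = 300·220/(530.9·201000) = 0.0006185 mm
δ_BC = 20500·434/(229.6·201000) = 0.1928 mm
δ_CD = 39000·640/(938·201000) = 0.1324 mm
δ_DE = 39000·646/(533.6·201000) = 0.2349 mm
δ = Σδ_i = 0.5607 mm.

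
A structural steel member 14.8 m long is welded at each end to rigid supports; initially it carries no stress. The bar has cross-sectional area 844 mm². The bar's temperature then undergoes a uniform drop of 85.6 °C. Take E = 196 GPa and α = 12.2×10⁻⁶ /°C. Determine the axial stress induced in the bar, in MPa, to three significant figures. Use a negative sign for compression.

Free thermal expansion αLΔT = 12.2e-6 · 14800 · -85.6 = -15.46 mm.
The walls impose strain ε = −(-15.46)/14800 = 1.0443e-03; σ = Eε = 196000 · 1.0443e-03 = 204.7 MPa.

205 MPa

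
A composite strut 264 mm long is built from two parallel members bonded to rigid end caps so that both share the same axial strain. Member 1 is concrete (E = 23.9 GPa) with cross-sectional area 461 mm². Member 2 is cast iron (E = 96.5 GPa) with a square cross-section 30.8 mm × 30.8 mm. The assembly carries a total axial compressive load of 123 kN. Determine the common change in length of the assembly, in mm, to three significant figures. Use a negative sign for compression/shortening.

A_2 = 948.6 mm².
Equal strain + equilibrium ⇒ each member carries load in proportion to AE: A₁E₁ = 11020000 N, A₂E₂ = 91540000 N, ΣAE = 102600000 N.
δ = PL/ΣAE = -123000·264/102600000 = -0.3166 mm.

-0.317 mm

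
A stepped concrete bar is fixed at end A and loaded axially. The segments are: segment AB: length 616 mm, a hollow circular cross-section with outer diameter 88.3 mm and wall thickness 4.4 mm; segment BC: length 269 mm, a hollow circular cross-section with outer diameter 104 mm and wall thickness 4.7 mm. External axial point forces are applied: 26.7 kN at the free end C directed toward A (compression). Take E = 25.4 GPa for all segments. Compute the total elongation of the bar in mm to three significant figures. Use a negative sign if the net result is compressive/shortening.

-0.751 mm

Internal axial forces (sectioning from the free end, tension +): N_BC = -26.7 kN, N_AB = -26.7 kN.
A_AB = 1160 mm².
A_BC = 1466 mm².
δ_AB = -26700·616/(1160·25400) = -0.5583 mm
δ_BC = -26700·269/(1466·25400) = -0.1929 mm
δ = Σδ_i = -0.7512 mm.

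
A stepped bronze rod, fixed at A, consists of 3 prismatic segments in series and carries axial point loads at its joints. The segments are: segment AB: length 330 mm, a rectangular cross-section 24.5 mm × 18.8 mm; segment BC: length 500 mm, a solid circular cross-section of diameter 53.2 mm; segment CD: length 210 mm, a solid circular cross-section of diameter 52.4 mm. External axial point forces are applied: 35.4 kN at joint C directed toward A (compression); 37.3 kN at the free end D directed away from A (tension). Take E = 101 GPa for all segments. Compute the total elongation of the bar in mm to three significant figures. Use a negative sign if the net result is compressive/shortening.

0.0537 mm

Internal axial forces (sectioning from the free end, tension +): N_CD = 37.3 kN, N_BC = 1.9 kN, N_AB = 1.9 kN.
A_AB = 460.6 mm².
A_BC = 2223 mm².
A_CD = 2157 mm².
δ_AB = 1900·330/(460.6·101000) = 0.01348 mm
δ_BC = 1900·500/(2223·101000) = 0.004231 mm
δ_CD = 37300·210/(2157·101000) = 0.03596 mm
δ = Σδ_i = 0.05367 mm.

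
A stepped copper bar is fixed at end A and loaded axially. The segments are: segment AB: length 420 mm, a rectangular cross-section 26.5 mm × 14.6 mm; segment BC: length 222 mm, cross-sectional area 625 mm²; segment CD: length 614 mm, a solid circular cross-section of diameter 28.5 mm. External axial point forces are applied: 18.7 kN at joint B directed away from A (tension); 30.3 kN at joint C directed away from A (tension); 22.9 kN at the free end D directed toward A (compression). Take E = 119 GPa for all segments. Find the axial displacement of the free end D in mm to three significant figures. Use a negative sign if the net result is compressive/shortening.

Internal axial forces (sectioning from the free end, tension +): N_CD = -22.9 kN, N_BC = 7.4 kN, N_AB = 26.1 kN.
A_AB = 386.9 mm².
A_CD = 637.9 mm².
δ_AB = 26100·420/(386.9·119000) = 0.2381 mm
δ_BC = 7400·222/(625·119000) = 0.02209 mm
δ_CD = -22900·614/(637.9·119000) = -0.1852 mm
δ = Σδ_i = 0.07496 mm.

0.0750 mm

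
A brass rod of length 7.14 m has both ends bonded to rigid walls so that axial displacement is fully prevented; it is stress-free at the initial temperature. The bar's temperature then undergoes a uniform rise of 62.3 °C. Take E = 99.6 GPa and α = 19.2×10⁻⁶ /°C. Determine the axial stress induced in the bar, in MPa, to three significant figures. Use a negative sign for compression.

-119 MPa

Free thermal expansion αLΔT = 19.2e-6 · 7140 · 62.3 = 8.541 mm.
The walls impose strain ε = −(8.541)/7140 = -1.1962e-03; σ = Eε = 99600 · -1.1962e-03 = -119.1 MPa.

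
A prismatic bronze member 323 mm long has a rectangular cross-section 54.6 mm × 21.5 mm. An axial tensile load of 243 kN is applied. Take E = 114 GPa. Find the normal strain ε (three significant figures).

0.00182

A = 1174 mm².
σ = N/A = 207 MPa; ε = σ/E = 207/114000 = 1.816e-03.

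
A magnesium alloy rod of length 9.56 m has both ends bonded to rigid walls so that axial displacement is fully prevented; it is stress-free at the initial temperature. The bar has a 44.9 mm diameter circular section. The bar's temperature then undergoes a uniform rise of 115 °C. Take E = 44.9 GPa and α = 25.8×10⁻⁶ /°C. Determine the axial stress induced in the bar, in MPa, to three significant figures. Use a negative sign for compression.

Free thermal expansion αLΔT = 25.8e-6 · 9560 · 115 = 28.36 mm.
The walls impose strain ε = −(28.36)/9560 = -2.9670e-03; σ = Eε = 44900 · -2.9670e-03 = -133.2 MPa.

-133 MPa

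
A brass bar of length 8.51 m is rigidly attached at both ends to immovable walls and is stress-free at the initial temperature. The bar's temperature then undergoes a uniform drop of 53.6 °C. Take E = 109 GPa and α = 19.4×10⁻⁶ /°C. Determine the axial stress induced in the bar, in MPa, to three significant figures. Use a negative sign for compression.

113 MPa

Free thermal expansion αLΔT = 19.4e-6 · 8510 · -53.6 = -8.849 mm.
The walls impose strain ε = −(-8.849)/8510 = 1.0398e-03; σ = Eε = 109000 · 1.0398e-03 = 113.3 MPa.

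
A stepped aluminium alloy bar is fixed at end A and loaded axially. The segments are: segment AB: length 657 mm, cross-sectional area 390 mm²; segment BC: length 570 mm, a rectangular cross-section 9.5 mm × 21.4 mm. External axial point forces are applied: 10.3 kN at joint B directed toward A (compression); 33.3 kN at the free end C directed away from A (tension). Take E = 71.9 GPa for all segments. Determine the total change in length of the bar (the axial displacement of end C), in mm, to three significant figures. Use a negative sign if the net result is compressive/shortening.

1.84 mm

Internal axial forces (sectioning from the free end, tension +): N_BC = 33.3 kN, N_AB = 23 kN.
A_BC = 203.3 mm².
δ_AB = 23000·657/(390·71900) = 0.5389 mm
δ_BC = 33300·570/(203.3·71900) = 1.299 mm
δ = Σδ_i = 1.837 mm.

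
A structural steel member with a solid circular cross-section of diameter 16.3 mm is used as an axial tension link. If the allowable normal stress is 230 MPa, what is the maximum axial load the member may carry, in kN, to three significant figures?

A = 208.7 mm².
P_max = σ_allow · A = 230 · 208.7 = 47990 N = 47.99 kN.

48.0 kN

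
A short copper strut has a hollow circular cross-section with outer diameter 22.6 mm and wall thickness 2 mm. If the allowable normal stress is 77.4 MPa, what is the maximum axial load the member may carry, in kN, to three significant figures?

10.0 kN

A = 129.4 mm².
P_max = σ_allow · A = 77.4 · 129.4 = 10020 N = 10.02 kN.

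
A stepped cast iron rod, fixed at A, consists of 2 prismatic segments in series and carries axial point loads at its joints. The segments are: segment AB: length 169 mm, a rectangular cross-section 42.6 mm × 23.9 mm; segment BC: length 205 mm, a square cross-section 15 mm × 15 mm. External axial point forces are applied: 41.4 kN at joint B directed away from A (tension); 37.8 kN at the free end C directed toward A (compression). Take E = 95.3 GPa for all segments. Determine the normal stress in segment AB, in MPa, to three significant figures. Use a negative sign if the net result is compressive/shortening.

3.54 MPa

Internal axial forces (sectioning from the free end, tension +): N_BC = -37.8 kN, N_AB = 3.6 kN.
A_AB = 1018 mm².
σ_AB = N_AB/A_AB = 3600/1018 = 3.536 MPa.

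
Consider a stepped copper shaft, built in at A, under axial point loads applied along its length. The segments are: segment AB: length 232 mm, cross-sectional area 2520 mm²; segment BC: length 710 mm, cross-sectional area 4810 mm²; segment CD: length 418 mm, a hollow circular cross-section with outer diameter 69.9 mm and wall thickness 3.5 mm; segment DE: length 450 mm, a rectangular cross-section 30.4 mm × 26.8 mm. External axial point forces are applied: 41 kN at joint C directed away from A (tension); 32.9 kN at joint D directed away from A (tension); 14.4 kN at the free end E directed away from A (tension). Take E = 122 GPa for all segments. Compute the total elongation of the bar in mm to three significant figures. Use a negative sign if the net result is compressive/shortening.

Internal axial forces (sectioning from the free end, tension +): N_DE = 14.4 kN, N_CD = 47.3 kN, N_BC = 88.3 kN, N_AB = 88.3 kN.
A_CD = 730.1 mm².
A_DE = 814.7 mm².
δ_AB = 88300·232/(2520·122000) = 0.06663 mm
δ_BC = 88300·710/(4810·122000) = 0.1068 mm
δ_CD = 47300·418/(730.1·122000) = 0.222 mm
δ_DE = 14400·450/(814.7·122000) = 0.06519 mm
δ = Σδ_i = 0.4606 mm.

0.461 mm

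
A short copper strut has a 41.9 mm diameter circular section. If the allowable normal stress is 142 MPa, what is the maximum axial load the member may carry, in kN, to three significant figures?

A = 1379 mm².
P_max = σ_allow · A = 142 · 1379 = 195800 N = 195.8 kN.

196 kN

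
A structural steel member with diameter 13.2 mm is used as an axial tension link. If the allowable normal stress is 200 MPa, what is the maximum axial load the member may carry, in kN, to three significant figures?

A = 136.8 mm².
P_max = σ_allow · A = 200 · 136.8 = 27370 N = 27.37 kN.

27.4 kN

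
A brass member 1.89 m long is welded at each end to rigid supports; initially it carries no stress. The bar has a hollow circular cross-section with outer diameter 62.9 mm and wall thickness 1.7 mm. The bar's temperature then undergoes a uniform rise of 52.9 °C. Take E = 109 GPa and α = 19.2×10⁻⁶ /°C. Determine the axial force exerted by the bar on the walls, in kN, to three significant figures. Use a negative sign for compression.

-36.2 kN

Free thermal expansion αLΔT = 19.2e-6 · 1890 · 52.9 = 1.92 mm.
The walls impose strain ε = −(1.92)/1890 = -1.0157e-03; σ = Eε = 109000 · -1.0157e-03 = -110.7 MPa.
Wall reaction R = σ·A = -110.7·326.9 = -36190 N = -36.19 kN.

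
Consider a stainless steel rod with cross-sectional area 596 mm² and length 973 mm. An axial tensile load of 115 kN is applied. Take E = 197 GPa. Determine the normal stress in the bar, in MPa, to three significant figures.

σ = N/A = 115000/596 = 193 MPa.

193 MPa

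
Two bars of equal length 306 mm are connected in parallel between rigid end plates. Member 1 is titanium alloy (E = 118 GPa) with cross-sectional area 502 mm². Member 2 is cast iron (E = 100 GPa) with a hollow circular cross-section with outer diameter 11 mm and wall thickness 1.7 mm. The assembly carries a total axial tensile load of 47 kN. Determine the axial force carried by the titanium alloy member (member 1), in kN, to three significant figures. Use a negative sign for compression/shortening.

A_2 = 49.67 mm².
Equal strain + equilibrium ⇒ each member carries load in proportion to AE: A₁E₁ = 59240000 N, A₂E₂ = 4967000 N, ΣAE = 64200000 N.
F₁ = P·A₁E₁/ΣAE = 47000·59240000/64200000 = 43360 N.

43.4 kN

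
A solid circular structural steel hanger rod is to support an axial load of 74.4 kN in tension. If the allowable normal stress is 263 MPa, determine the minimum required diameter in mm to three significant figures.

Required area A ≥ P/σ_allow = 74400/263 = 282.9 mm².
For a solid circular section, d ≥ √(4A/π) = 18.98 mm.

19.0 mm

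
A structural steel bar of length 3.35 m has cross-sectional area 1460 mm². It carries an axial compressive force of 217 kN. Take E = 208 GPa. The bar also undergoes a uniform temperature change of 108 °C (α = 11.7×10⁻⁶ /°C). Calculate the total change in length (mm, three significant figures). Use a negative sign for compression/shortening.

δ_mech = NL/(AE) = -217000·3350/(1460·208000) = -2.394 mm.
δ_thermal = αLΔT = 11.7e-6·3350·108 = 4.233 mm.
δ = δ_mech + δ_thermal = 1.839 mm.

1.84 mm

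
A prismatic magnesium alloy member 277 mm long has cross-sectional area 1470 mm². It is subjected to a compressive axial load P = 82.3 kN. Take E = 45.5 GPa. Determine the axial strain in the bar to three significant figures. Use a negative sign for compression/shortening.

-0.00123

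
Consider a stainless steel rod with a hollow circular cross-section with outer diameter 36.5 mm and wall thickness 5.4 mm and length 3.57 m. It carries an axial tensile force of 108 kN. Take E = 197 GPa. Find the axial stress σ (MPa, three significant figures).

205 MPa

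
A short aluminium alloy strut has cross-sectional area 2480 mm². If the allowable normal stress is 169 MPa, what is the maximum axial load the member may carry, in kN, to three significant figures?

P_max = σ_allow · A = 169 · 2480 = 419100 N = 419.1 kN.

419 kN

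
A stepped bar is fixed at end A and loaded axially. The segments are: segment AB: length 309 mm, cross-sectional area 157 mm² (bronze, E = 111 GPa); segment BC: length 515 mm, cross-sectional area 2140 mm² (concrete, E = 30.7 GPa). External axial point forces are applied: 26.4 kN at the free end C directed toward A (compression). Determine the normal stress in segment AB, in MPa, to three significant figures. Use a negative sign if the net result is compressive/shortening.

Internal axial forces (sectioning from the free end, tension +): N_BC = -26.4 kN, N_AB = -26.4 kN.
σ_AB = N_AB/A_AB = -26400/157 = -168.2 MPa.

-168 MPa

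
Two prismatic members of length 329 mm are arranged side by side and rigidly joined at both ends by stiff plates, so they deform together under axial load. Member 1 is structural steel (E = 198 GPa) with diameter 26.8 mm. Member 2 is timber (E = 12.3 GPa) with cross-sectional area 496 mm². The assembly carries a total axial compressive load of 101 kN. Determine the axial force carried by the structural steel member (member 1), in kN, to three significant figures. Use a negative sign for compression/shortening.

A_1 = 564.1 mm².
Equal strain + equilibrium ⇒ each member carries load in proportion to AE: A₁E₁ = 111700000 N, A₂E₂ = 6101000 N, ΣAE = 117800000 N.
F₁ = P·A₁E₁/ΣAE = -101000·111700000/117800000 = -95770 N.

-95.8 kN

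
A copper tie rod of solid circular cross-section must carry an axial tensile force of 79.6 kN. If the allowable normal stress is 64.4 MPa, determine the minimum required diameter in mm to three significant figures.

Required area A ≥ P/σ_allow = 79600/64.4 = 1236 mm².
For a solid circular section, d ≥ √(4A/π) = 39.67 mm.

39.7 mm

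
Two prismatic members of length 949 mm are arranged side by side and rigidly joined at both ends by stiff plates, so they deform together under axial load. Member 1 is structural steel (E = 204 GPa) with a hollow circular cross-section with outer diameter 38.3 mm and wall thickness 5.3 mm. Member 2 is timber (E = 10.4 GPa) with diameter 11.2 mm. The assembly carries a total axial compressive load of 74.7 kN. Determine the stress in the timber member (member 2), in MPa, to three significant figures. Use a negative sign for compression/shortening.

A_1 = 549.5 mm².
A_2 = 98.52 mm².
Equal strain + equilibrium ⇒ each member carries load in proportion to AE: A₁E₁ = 112100000 N, A₂E₂ = 1025000 N, ΣAE = 113100000 N.
σ₂ = P·E₂/ΣAE = -74700·10400/113100000 = -6.868 MPa.

-6.87 MPa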